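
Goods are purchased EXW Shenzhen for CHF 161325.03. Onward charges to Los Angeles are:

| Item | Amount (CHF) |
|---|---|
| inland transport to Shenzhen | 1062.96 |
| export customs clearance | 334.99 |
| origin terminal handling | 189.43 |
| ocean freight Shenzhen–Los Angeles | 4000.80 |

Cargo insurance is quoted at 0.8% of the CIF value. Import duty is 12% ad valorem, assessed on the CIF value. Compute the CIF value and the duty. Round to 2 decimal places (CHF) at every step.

Let C be the CIF value. C = EXW price + pre-shipment costs + freight + 0.8% × C
C − 0.8% × C = 161325.03 + 1062.96 + 334.99 + 189.43 + 4000.80
0.992 × C = 166913.21
C = 166913.21 / 0.992 = 168259.28
Insurance premium = 0.8% × 168259.28 = 1346.07
Import duty = 168259.28 × 12% = 20191.11

CIF value: CHF 168259.28; import duty: CHF 20191.11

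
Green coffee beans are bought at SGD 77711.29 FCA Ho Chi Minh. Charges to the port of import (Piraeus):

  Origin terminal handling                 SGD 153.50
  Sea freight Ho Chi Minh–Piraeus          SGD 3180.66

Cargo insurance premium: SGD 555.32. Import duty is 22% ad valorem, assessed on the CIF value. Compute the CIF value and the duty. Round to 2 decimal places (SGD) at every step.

CIF = FCA price + pre-shipment costs + freight + insurance
CIF = 77711.29 + 153.50 + 3180.66 + 555.32 = 81600.77
Import duty = 81600.77 × 22% = 17952.17

CIF value: SGD 81600.77; import duty: SGD 17952.17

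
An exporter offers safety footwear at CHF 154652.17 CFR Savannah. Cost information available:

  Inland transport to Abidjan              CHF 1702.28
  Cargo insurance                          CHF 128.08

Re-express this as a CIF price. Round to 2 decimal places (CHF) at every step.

Not relevant to the conversion: inland to port — on the seller under both CFR and CIF; already in the CFR price and stays in the CIF price.
From CFR to CIF, the seller additionally bears: insurance.
CIF price = 154652.17 + 128.08 = 154780.25

CIF price: CHF 154780.25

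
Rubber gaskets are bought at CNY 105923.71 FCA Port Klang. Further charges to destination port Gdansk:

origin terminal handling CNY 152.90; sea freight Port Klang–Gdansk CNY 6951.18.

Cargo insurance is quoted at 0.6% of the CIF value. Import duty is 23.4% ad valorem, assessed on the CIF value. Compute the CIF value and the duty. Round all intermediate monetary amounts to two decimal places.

CIF value: CNY 113710.05; import duty: CNY 26608.15

Let C be the CIF value. C = FCA price + pre-shipment costs + freight + 0.6% × C
C − 0.6% × C = 105923.71 + 152.90 + 6951.18
0.994 × C = 113027.79
C = 113027.79 / 0.994 = 113710.05
Insurance premium = 0.6% × 113710.05 = 682.26
Import duty = 113710.05 × 23.4% = 26608.15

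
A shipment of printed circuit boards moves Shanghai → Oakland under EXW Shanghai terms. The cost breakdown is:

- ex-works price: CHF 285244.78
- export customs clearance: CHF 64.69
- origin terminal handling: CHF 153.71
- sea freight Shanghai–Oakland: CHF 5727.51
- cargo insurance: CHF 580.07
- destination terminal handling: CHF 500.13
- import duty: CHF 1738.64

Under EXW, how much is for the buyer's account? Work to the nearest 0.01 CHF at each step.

Buyer's account: CHF 8764.75

EXW: the seller makes goods available at their premises; the buyer bears all onward costs.
Seller's account: goods 285244.78 = 285244.78
Buyer's account: export clearance 64.69 + origin terminal 153.71 + freight 5727.51 + insurance 580.07 + destination terminal 500.13 + duty 1738.64 = 8764.75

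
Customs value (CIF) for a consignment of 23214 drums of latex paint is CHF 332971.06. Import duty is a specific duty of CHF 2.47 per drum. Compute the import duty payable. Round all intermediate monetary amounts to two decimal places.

Import duty = 23214 × 2.47 = 57338.58

Import duty: CHF 57338.58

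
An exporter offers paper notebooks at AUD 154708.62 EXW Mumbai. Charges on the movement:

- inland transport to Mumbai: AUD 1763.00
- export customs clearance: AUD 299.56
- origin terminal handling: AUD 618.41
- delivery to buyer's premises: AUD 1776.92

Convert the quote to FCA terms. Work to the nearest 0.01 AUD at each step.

Not relevant to the conversion: delivery, origin terminal — on the buyer under both terms; not part of either seller's price.
From EXW to FCA, the seller additionally bears: inland to port, export clearance.
FCA price = 154708.62 + 1763.00 + 299.56 = 156771.18

FCA price: AUD 156771.18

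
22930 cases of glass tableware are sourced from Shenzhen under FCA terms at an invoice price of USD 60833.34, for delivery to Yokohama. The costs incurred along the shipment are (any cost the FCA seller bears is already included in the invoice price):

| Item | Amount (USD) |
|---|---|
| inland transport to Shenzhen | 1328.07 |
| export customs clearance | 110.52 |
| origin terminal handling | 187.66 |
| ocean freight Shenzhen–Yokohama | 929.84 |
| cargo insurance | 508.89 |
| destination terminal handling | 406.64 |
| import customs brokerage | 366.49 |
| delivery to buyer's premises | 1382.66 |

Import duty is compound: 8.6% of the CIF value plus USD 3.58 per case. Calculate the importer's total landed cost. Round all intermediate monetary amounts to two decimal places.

FCA: the seller delivers export-cleared goods to the carrier; the buyer bears costs from that point.
Already in the invoice (seller's account under FCA): inland to port, export clearance — exclude.
CIF value = FCA price + origin terminal + freight + insurance = 60833.34 + 187.66 + 929.84 + 508.89 = 62459.73
Ad valorem component: 62459.73 × 8.6% = 5371.54
Specific component: 22930 × 3.58 = 82089.40
Import duty = 5371.54 + 82089.40 = 87460.94
Buyer bears: origin terminal 187.66 + freight 929.84 + insurance 508.89 + destination terminal 406.64 + brokerage 366.49 + delivery 1382.66 + duty 87460.94 = 91243.12
Landed cost = invoice 60833.34 + 91243.12 = 152076.46

Total landed cost: USD 152076.46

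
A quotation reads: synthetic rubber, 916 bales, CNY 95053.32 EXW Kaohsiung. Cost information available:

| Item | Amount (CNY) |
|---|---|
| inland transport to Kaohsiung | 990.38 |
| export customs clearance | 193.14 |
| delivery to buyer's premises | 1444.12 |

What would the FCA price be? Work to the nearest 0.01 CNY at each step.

FCA price: CNY 96236.84

Not relevant to the conversion: delivery — on the buyer under both terms; not part of either seller's price.
From EXW to FCA, the seller additionally bears: inland to port, export clearance.
FCA price = 95053.32 + 990.38 + 193.14 = 96236.84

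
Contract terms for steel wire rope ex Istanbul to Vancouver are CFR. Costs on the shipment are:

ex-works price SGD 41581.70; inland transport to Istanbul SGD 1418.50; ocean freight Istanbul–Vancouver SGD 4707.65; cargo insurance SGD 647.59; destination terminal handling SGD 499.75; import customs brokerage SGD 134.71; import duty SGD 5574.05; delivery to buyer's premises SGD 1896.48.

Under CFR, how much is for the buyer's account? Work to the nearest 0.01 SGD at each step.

Buyer's account: SGD 8752.58

CFR: the seller pays costs through ocean freight to the destination port, but not insurance.
Seller's account: goods 41581.70 + inland to port 1418.50 + freight 4707.65 = 47707.85
Buyer's account: insurance 647.59 + destination terminal 499.75 + brokerage 134.71 + duty 5574.05 + delivery 1896.48 = 8752.58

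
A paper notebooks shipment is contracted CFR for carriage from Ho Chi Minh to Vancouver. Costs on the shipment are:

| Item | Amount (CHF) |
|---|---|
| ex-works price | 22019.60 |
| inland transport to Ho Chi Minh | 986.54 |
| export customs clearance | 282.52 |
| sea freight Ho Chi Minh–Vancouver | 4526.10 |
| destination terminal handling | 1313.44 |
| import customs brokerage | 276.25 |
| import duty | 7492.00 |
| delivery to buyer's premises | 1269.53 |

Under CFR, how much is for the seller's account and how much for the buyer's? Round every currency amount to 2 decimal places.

CFR: the seller pays costs through ocean freight to the destination port, but not insurance.
Seller's account: goods 22019.60 + inland to port 986.54 + export clearance 282.52 + freight 4526.10 = 27814.76
Buyer's account: destination terminal 1313.44 + brokerage 276.25 + duty 7492.00 + delivery 1269.53 = 10351.22

Seller: CHF 27814.76; buyer: CHF 10351.22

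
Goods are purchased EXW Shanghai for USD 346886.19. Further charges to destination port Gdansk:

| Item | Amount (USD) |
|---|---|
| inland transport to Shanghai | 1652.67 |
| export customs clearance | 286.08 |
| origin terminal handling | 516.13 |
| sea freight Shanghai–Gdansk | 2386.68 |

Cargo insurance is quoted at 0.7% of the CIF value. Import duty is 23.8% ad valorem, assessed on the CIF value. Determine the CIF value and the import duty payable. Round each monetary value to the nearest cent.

Let C be the CIF value. C = EXW price + pre-shipment costs + freight + 0.7% × C
C − 0.7% × C = 346886.19 + 1652.67 + 286.08 + 516.13 + 2386.68
0.993 × C = 351727.75
C = 351727.75 / 0.993 = 354207.20
Insurance premium = 0.7% × 354207.20 = 2479.45
Import duty = 354207.20 × 23.8% = 84301.31

CIF value: USD 354207.20; import duty: USD 84301.31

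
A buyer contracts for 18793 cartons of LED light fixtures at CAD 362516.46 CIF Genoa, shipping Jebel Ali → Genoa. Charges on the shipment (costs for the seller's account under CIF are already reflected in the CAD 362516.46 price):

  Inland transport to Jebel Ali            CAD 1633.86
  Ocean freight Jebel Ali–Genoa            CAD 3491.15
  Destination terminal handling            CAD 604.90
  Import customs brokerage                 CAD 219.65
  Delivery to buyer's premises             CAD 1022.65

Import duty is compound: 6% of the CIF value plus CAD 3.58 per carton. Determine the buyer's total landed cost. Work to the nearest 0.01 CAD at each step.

Total landed cost: CAD 453393.59

CIF: the seller pays costs through ocean freight and marine insurance to the destination port.
Already in the invoice (seller's account under CIF): inland to port, freight — exclude.
The CIF price already equals the CIF value: 362516.46
Ad valorem component: 362516.46 × 6% = 21750.99
Specific component: 18793 × 3.58 = 67278.94
Import duty = 21750.99 + 67278.94 = 89029.93
Buyer bears: destination terminal 604.90 + brokerage 219.65 + delivery 1022.65 + duty 89029.93 = 90877.13
Landed cost = invoice 362516.46 + 90877.13 = 453393.59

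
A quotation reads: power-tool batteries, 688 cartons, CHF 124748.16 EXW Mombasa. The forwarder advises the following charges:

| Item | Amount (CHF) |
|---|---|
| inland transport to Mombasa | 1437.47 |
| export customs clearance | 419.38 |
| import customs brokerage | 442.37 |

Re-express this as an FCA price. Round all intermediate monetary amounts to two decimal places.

Not relevant to the conversion: brokerage — on the buyer under both terms; not part of either seller's price.
From EXW to FCA, the seller additionally bears: inland to port, export clearance.
FCA price = 124748.16 + 1437.47 + 419.38 = 126605.01

FCA price: CHF 126605.01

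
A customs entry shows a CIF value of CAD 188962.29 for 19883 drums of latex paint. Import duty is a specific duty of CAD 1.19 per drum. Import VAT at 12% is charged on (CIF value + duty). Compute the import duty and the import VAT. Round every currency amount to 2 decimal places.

Import duty: CAD 23660.77; import VAT: CAD 25514.77

Import duty = 19883 × 1.19 = 23660.77
VAT base = CIF + duty = 188962.29 + 23660.77 = 212623.06
Import VAT = 212623.06 × 12% = 25514.77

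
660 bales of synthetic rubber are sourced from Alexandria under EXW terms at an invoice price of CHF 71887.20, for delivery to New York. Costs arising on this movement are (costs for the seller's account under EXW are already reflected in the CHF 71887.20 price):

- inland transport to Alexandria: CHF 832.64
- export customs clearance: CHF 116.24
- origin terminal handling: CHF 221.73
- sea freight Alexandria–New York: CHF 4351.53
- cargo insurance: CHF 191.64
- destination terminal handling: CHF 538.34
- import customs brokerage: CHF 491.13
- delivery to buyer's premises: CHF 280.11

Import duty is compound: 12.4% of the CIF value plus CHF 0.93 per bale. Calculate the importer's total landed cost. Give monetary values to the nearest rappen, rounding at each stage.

Total landed cost: CHF 89146.88

EXW: the seller makes goods available at their premises; the buyer bears all onward costs.
CIF value = EXW price + inland to port + export clearance + origin terminal + freight + insurance = 71887.20 + 832.64 + 116.24 + 221.73 + 4351.53 + 191.64 = 77600.98
Ad valorem component: 77600.98 × 12.4% = 9622.52
Specific component: 660 × 0.93 = 613.80
Import duty = 9622.52 + 613.80 = 10236.32
Buyer bears: inland to port 832.64 + export clearance 116.24 + origin terminal 221.73 + freight 4351.53 + insurance 191.64 + destination terminal 538.34 + brokerage 491.13 + delivery 280.11 + duty 10236.32 = 17259.68
Landed cost = invoice 71887.20 + 17259.68 = 89146.88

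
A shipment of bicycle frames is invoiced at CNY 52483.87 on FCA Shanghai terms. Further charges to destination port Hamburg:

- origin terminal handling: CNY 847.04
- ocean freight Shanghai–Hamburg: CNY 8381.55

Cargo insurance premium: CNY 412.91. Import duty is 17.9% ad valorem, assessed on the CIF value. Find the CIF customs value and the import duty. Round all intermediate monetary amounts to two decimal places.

CIF = FCA price + pre-shipment costs + freight + insurance
CIF = 52483.87 + 847.04 + 8381.55 + 412.91 = 62125.37
Import duty = 62125.37 × 17.9% = 11120.44

CIF value: CNY 62125.37; import duty: CNY 11120.44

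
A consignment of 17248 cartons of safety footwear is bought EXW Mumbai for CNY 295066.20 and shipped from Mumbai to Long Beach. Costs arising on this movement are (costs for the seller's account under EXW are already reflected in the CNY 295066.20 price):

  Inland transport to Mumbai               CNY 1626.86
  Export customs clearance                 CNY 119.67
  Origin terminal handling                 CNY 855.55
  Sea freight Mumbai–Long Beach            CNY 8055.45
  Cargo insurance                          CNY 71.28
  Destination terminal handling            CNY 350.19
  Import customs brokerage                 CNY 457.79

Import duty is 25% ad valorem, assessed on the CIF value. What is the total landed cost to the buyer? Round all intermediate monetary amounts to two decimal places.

Total landed cost: CNY 383051.74

EXW: the seller makes goods available at their premises; the buyer bears all onward costs.
CIF value = EXW price + inland to port + export clearance + origin terminal + freight + insurance = 295066.20 + 1626.86 + 119.67 + 855.55 + 8055.45 + 71.28 = 305795.01
Import duty = 305795.01 × 25% = 76448.75
Buyer bears: inland to port 1626.86 + export clearance 119.67 + origin terminal 855.55 + freight 8055.45 + insurance 71.28 + destination terminal 350.19 + brokerage 457.79 + duty 76448.75 = 87985.54
Landed cost = invoice 295066.20 + 87985.54 = 383051.74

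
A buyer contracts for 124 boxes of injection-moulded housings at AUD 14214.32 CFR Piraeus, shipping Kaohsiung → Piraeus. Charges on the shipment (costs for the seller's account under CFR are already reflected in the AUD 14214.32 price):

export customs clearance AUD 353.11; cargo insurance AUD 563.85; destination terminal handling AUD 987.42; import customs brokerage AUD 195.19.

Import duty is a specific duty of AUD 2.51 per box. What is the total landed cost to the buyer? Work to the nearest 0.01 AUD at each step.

CFR: the seller pays costs through ocean freight to the destination port, but not insurance.
Already in the invoice (seller's account under CFR): export clearance — exclude.
CIF value = CFR price + insurance = 14214.32 + 563.85 = 14778.17
Import duty = 124 × 2.51 = 311.24
Buyer bears: insurance 563.85 + destination terminal 987.42 + brokerage 195.19 + duty 311.24 = 2057.70
Landed cost = invoice 14214.32 + 2057.70 = 16272.02

Total landed cost: AUD 16272.02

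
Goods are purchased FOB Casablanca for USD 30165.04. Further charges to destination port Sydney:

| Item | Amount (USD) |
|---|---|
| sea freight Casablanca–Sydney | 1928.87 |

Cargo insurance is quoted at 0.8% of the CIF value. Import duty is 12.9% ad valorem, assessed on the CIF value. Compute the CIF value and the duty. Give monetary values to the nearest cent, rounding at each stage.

Let C be the CIF value. C = FOB price + freight + 0.8% × C
C − 0.8% × C = 30165.04 + 1928.87
0.992 × C = 32093.91
C = 32093.91 / 0.992 = 32352.73
Insurance premium = 0.8% × 32352.73 = 258.82
Import duty = 32352.73 × 12.9% = 4173.50

CIF value: USD 32352.73; import duty: USD 4173.50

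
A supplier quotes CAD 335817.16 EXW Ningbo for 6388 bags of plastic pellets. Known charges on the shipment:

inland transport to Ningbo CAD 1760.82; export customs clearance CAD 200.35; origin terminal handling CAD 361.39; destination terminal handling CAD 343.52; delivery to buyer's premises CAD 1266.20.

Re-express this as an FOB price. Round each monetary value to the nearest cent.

Not relevant to the conversion: delivery, destination terminal — on the buyer under both terms; not part of either seller's price.
From EXW to FOB, the seller additionally bears: inland to port, export clearance, origin terminal.
FOB price = 335817.16 + 1760.82 + 200.35 + 361.39 = 338139.72

FOB price: CAD 338139.72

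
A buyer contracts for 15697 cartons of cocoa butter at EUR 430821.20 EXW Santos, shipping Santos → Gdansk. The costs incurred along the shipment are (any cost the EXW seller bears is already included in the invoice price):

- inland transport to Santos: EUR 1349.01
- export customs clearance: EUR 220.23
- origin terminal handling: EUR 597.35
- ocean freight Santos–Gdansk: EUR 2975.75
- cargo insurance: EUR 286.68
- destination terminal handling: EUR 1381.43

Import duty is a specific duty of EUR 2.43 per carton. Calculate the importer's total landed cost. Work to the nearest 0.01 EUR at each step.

EXW: the seller makes goods available at their premises; the buyer bears all onward costs.
CIF value = EXW price + inland to port + export clearance + origin terminal + freight + insurance = 430821.20 + 1349.01 + 220.23 + 597.35 + 2975.75 + 286.68 = 436250.22
Import duty = 15697 × 2.43 = 38143.71
Buyer bears: inland to port 1349.01 + export clearance 220.23 + origin terminal 597.35 + freight 2975.75 + insurance 286.68 + destination terminal 1381.43 + duty 38143.71 = 44954.16
Landed cost = invoice 430821.20 + 44954.16 = 475775.36

Total landed cost: EUR 475775.36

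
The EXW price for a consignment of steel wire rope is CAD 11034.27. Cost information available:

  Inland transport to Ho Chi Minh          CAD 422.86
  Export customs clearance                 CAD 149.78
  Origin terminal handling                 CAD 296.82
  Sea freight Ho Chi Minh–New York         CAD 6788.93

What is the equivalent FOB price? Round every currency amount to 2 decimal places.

FOB price: CAD 11903.73

Not relevant to the conversion: freight — on the buyer under both terms; not part of either seller's price.
From EXW to FOB, the seller additionally bears: inland to port, export clearance, origin terminal.
FOB price = 11034.27 + 422.86 + 149.78 + 296.82 = 11903.73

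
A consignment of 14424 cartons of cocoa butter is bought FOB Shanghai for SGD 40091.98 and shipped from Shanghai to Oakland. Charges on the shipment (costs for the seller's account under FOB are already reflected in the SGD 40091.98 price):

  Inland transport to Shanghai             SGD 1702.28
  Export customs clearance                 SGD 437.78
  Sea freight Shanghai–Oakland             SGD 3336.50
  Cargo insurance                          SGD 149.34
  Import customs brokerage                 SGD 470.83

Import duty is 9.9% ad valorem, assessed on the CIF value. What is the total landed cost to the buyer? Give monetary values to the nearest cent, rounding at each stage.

FOB: the seller bears costs until goods are on board at the origin port; the buyer bears freight, insurance and all costs thereafter.
Already in the invoice (seller's account under FOB): inland to port, export clearance — exclude.
CIF value = FOB price + freight + insurance = 40091.98 + 3336.50 + 149.34 = 43577.82
Import duty = 43577.82 × 9.9% = 4314.20
Buyer bears: freight 3336.50 + insurance 149.34 + brokerage 470.83 + duty 4314.20 = 8270.87
Landed cost = invoice 40091.98 + 8270.87 = 48362.85

Total landed cost: SGD 48362.85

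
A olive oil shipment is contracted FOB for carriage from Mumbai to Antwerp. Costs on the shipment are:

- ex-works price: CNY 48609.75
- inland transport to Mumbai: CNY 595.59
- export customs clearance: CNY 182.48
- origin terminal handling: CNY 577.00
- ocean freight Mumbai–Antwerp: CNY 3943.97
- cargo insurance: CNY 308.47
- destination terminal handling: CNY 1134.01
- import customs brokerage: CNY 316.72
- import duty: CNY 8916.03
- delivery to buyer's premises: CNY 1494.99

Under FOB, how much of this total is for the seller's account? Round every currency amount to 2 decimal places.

FOB: the seller bears costs until goods are on board at the origin port; the buyer bears freight, insurance and all costs thereafter.
Seller's account: goods 48609.75 + inland to port 595.59 + export clearance 182.48 + origin terminal 577.00 = 49964.82
Buyer's account: freight 3943.97 + insurance 308.47 + destination terminal 1134.01 + brokerage 316.72 + duty 8916.03 + delivery 1494.99 = 16114.19

Seller's account: CNY 49964.82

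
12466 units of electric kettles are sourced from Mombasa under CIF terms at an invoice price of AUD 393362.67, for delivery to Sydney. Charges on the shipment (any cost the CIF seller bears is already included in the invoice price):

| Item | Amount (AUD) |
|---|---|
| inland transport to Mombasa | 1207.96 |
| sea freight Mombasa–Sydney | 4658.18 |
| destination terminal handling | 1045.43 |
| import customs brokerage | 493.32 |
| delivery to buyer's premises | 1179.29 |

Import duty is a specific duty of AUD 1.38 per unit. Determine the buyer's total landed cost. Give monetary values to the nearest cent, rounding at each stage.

Total landed cost: AUD 413283.79

CIF: the seller pays costs through ocean freight and marine insurance to the destination port.
Already in the invoice (seller's account under CIF): inland to port, freight — exclude.
The CIF price already equals the CIF value: 393362.67
Import duty = 12466 × 1.38 = 17203.08
Buyer bears: destination terminal 1045.43 + brokerage 493.32 + delivery 1179.29 + duty 17203.08 = 19921.12
Landed cost = invoice 393362.67 + 19921.12 = 413283.79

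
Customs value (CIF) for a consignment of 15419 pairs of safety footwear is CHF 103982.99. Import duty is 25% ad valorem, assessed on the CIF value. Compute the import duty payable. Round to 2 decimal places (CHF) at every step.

Import duty = 103982.99 × 25% = 25995.75

Import duty: CHF 25995.75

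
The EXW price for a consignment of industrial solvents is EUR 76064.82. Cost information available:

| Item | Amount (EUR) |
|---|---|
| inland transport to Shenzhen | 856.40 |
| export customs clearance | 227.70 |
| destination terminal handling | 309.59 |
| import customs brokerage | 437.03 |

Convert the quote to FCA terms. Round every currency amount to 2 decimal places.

Not relevant to the conversion: destination terminal, brokerage — on the buyer under both terms; not part of either seller's price.
From EXW to FCA, the seller additionally bears: inland to port, export clearance.
FCA price = 76064.82 + 856.40 + 227.70 = 77148.92

FCA price: EUR 77148.92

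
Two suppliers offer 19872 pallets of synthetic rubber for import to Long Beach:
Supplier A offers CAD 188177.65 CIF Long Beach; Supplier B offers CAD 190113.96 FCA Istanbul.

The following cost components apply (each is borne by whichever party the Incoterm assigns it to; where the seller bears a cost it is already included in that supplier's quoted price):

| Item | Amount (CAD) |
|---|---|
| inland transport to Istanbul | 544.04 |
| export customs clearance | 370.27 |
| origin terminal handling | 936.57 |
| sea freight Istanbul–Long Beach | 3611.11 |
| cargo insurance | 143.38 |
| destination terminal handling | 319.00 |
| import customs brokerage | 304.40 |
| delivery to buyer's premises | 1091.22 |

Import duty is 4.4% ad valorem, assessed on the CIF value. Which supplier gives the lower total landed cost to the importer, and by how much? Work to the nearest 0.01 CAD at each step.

Supplier A (CIF):
The CIF price already equals the CIF value: 188177.65
Import duty = 188177.65 × 4.4% = 8279.82
Buyer bears (A): 319.00 + 304.40 + 1091.22 = 1714.62
Landed cost (A) = invoice 188177.65 + 1714.62 + duty 8279.82 = 198172.09
Supplier B (FCA):
CIF value = FCA price + origin terminal + freight + insurance = 190113.96 + 936.57 + 3611.11 + 143.38 = 194805.02
Import duty = 194805.02 × 4.4% = 8571.42
Buyer bears (B): 936.57 + 3611.11 + 143.38 + 319.00 + 304.40 + 1091.22 = 6405.68
Landed cost (B) = invoice 190113.96 + 6405.68 + duty 8571.42 = 205091.06
Difference = |198172.09 − 205091.06| = 6918.97

Supplier A is cheaper by CAD 6918.97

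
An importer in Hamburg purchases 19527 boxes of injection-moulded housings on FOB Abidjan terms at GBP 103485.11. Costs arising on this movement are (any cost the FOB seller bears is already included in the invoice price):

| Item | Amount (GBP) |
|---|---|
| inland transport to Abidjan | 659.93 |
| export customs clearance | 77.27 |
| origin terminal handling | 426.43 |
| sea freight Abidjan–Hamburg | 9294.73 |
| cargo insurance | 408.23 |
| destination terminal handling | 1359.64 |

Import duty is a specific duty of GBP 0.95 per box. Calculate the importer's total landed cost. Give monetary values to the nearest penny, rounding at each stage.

Total landed cost: GBP 133098.36

FOB: the seller bears costs until goods are on board at the origin port; the buyer bears freight, insurance and all costs thereafter.
Already in the invoice (seller's account under FOB): inland to port, export clearance, origin terminal — exclude.
CIF value = FOB price + freight + insurance = 103485.11 + 9294.73 + 408.23 = 113188.07
Import duty = 19527 × 0.95 = 18550.65
Buyer bears: freight 9294.73 + insurance 408.23 + destination terminal 1359.64 + duty 18550.65 = 29613.25
Landed cost = invoice 103485.11 + 29613.25 = 133098.36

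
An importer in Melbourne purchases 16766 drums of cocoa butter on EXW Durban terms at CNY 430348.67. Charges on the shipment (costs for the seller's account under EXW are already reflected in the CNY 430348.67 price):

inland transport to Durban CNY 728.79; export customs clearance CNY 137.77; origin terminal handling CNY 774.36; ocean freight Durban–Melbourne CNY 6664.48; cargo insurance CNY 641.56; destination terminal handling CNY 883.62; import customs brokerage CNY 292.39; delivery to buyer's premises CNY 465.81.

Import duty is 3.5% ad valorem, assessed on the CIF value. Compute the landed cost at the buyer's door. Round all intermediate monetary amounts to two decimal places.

EXW: the seller makes goods available at their premises; the buyer bears all onward costs.
CIF value = EXW price + inland to port + export clearance + origin terminal + freight + insurance = 430348.67 + 728.79 + 137.77 + 774.36 + 6664.48 + 641.56 = 439295.63
Import duty = 439295.63 × 3.5% = 15375.35
Buyer bears: inland to port 728.79 + export clearance 137.77 + origin terminal 774.36 + freight 6664.48 + insurance 641.56 + destination terminal 883.62 + brokerage 292.39 + delivery 465.81 + duty 15375.35 = 25964.13
Landed cost = invoice 430348.67 + 25964.13 = 456312.80

Total landed cost: CNY 456312.80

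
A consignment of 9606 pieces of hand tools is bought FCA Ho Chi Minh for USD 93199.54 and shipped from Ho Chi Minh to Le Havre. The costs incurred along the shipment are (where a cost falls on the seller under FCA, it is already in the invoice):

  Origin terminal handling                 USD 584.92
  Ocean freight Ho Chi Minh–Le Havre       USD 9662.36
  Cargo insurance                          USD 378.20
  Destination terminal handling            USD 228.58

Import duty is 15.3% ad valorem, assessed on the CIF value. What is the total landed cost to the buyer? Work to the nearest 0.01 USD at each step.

Total landed cost: USD 119938.83

FCA: the seller delivers export-cleared goods to the carrier; the buyer bears costs from that point.
CIF value = FCA price + origin terminal + freight + insurance = 93199.54 + 584.92 + 9662.36 + 378.20 = 103825.02
Import duty = 103825.02 × 15.3% = 15885.23
Buyer bears: origin terminal 584.92 + freight 9662.36 + insurance 378.20 + destination terminal 228.58 + duty 15885.23 = 26739.29
Landed cost = invoice 93199.54 + 26739.29 = 119938.83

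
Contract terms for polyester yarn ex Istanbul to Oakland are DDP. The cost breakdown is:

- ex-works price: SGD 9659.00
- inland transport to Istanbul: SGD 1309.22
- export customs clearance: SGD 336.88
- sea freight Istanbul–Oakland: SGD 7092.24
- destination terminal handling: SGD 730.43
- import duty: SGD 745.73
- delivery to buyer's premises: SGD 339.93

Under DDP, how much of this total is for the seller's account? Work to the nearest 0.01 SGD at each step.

Seller's account: SGD 20213.43

DDP: the seller bears all costs including import duty.
Seller's account: goods 9659.00 + inland to port 1309.22 + export clearance 336.88 + freight 7092.24 + destination terminal 730.43 + duty 745.73 + delivery 339.93 = 20213.43
Buyer's account: 0.00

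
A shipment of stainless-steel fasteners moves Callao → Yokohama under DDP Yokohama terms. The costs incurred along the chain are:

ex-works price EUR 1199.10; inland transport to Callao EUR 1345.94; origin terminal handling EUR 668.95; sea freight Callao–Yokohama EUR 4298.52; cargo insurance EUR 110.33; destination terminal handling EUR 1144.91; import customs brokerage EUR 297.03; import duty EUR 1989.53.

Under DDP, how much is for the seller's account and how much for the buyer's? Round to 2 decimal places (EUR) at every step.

DDP: the seller bears all costs including import duty.
Seller's account: goods 1199.10 + inland to port 1345.94 + origin terminal 668.95 + freight 4298.52 + insurance 110.33 + destination terminal 1144.91 + brokerage 297.03 + duty 1989.53 = 11054.31
Buyer's account: 0.00

Seller: EUR 11054.31; buyer: EUR 0.00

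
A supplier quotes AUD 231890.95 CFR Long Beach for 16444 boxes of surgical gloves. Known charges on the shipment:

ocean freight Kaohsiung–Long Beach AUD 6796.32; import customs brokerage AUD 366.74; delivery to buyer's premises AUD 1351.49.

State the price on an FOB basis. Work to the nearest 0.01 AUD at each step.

FOB price: AUD 225094.63

Not relevant to the conversion: delivery, brokerage — on the buyer under both terms; not part of either seller's price.
From CFR to FOB, the seller no longer bears: freight.
FOB price = 231890.95 − 6796.32 = 225094.63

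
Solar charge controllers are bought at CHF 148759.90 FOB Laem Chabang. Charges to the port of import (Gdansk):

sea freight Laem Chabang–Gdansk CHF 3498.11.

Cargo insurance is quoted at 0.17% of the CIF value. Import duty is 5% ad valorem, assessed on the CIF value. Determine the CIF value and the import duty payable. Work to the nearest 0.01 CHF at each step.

CIF value: CHF 152517.29; import duty: CHF 7625.86

Let C be the CIF value. C = FOB price + freight + 0.17% × C
C − 0.17% × C = 148759.90 + 3498.11
0.9983 × C = 152258.01
C = 152258.01 / 0.9983 = 152517.29
Insurance premium = 0.17% × 152517.29 = 259.28
Import duty = 152517.29 × 5% = 7625.86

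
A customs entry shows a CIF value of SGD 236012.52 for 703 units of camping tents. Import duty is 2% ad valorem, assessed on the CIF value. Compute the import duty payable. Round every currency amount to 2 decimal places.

Import duty: SGD 4720.25

Import duty = 236012.52 × 2% = 4720.25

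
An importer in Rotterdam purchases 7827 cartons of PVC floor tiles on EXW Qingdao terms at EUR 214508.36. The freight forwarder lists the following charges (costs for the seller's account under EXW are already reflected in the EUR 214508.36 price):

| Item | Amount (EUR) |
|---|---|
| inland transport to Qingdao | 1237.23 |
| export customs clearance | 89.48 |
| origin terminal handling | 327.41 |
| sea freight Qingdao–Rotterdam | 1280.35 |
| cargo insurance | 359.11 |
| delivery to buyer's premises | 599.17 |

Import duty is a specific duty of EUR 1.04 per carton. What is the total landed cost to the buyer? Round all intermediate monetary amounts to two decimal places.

Total landed cost: EUR 226541.19

EXW: the seller makes goods available at their premises; the buyer bears all onward costs.
CIF value = EXW price + inland to port + export clearance + origin terminal + freight + insurance = 214508.36 + 1237.23 + 89.48 + 327.41 + 1280.35 + 359.11 = 217801.94
Import duty = 7827 × 1.04 = 8140.08
Buyer bears: inland to port 1237.23 + export clearance 89.48 + origin terminal 327.41 + freight 1280.35 + insurance 359.11 + delivery 599.17 + duty 8140.08 = 12032.83
Landed cost = invoice 214508.36 + 12032.83 = 226541.19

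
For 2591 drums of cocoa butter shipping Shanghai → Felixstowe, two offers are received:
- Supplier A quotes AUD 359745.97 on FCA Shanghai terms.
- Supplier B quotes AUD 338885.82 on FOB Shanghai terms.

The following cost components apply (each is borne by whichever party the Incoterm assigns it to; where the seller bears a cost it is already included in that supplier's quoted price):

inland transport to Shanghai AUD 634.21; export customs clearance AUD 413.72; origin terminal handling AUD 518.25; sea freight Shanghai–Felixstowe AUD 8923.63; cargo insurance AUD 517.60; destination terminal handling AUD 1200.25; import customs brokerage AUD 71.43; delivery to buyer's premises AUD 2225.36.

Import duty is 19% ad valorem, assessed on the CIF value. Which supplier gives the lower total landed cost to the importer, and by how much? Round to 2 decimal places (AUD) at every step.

Supplier A (FCA):
CIF value = FCA price + origin terminal + freight + insurance = 359745.97 + 518.25 + 8923.63 + 517.60 = 369705.45
Import duty = 369705.45 × 19% = 70244.04
Buyer bears (A): 518.25 + 8923.63 + 517.60 + 1200.25 + 71.43 + 2225.36 = 13456.52
Landed cost (A) = invoice 359745.97 + 13456.52 + duty 70244.04 = 443446.53
Supplier B (FOB):
CIF value = FOB price + freight + insurance = 338885.82 + 8923.63 + 517.60 = 348327.05
Import duty = 348327.05 × 19% = 66182.14
Buyer bears (B): 8923.63 + 517.60 + 1200.25 + 71.43 + 2225.36 = 12938.27
Landed cost (B) = invoice 338885.82 + 12938.27 + duty 66182.14 = 418006.23
Difference = |443446.53 − 418006.23| = 25440.30

Supplier B is cheaper by AUD 25440.30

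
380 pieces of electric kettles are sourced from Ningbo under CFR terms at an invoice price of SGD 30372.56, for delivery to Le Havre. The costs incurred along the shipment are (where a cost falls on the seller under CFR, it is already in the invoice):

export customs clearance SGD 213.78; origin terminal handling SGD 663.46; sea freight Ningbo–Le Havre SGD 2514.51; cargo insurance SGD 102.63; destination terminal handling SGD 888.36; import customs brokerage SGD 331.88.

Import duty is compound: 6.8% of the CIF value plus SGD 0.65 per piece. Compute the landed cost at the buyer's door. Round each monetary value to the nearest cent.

CFR: the seller pays costs through ocean freight to the destination port, but not insurance.
Already in the invoice (seller's account under CFR): export clearance, origin terminal, freight — exclude.
CIF value = CFR price + insurance = 30372.56 + 102.63 = 30475.19
Ad valorem component: 30475.19 × 6.8% = 2072.31
Specific component: 380 × 0.65 = 247.00
Import duty = 2072.31 + 247.00 = 2319.31
Buyer bears: insurance 102.63 + destination terminal 888.36 + brokerage 331.88 + duty 2319.31 = 3642.18
Landed cost = invoice 30372.56 + 3642.18 = 34014.74

Total landed cost: SGD 34014.74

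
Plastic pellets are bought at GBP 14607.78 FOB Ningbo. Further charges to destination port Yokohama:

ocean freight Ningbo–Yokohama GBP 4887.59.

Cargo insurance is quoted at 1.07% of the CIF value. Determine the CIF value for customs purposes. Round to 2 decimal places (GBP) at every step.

CIF value: GBP 19706.23

Let C be the CIF value. C = FOB price + freight + 1.07% × C
C − 1.07% × C = 14607.78 + 4887.59
0.9893 × C = 19495.37
C = 19495.37 / 0.9893 = 19706.23
Insurance premium = 1.07% × 19706.23 = 210.86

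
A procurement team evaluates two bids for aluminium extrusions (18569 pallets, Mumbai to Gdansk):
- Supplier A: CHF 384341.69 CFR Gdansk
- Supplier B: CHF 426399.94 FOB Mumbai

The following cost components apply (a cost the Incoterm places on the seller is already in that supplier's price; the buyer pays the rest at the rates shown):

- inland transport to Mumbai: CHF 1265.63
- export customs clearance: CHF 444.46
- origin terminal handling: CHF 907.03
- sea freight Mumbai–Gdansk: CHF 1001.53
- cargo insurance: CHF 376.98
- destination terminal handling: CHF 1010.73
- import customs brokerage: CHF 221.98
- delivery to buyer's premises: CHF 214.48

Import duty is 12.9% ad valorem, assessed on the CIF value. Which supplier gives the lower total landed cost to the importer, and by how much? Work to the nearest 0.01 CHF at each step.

Supplier A is cheaper by CHF 48614.49

Supplier A (CFR):
CIF value = CFR price + insurance = 384341.69 + 376.98 = 384718.67
Import duty = 384718.67 × 12.9% = 49628.71
Buyer bears (A): 376.98 + 1010.73 + 221.98 + 214.48 = 1824.17
Landed cost (A) = invoice 384341.69 + 1824.17 + duty 49628.71 = 435794.57
Supplier B (FOB):
CIF value = FOB price + freight + insurance = 426399.94 + 1001.53 + 376.98 = 427778.45
Import duty = 427778.45 × 12.9% = 55183.42
Buyer bears (B): 1001.53 + 376.98 + 1010.73 + 221.98 + 214.48 = 2825.70
Landed cost (B) = invoice 426399.94 + 2825.70 + duty 55183.42 = 484409.06
Difference = |435794.57 − 484409.06| = 48614.49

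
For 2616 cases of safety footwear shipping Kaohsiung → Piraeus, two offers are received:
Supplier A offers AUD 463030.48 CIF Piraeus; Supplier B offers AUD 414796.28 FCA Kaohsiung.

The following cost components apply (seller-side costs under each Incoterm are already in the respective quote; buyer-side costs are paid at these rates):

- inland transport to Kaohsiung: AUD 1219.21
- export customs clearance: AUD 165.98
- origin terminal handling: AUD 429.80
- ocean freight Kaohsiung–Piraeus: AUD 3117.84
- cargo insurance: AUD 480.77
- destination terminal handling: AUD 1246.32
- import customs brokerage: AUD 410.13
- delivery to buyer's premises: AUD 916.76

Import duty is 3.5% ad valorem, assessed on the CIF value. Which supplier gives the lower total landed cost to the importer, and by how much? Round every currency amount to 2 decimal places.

Supplier A (CIF):
The CIF price already equals the CIF value: 463030.48
Import duty = 463030.48 × 3.5% = 16206.07
Buyer bears (A): 1246.32 + 410.13 + 916.76 = 2573.21
Landed cost (A) = invoice 463030.48 + 2573.21 + duty 16206.07 = 481809.76
Supplier B (FCA):
CIF value = FCA price + origin terminal + freight + insurance = 414796.28 + 429.80 + 3117.84 + 480.77 = 418824.69
Import duty = 418824.69 × 3.5% = 14658.86
Buyer bears (B): 429.80 + 3117.84 + 480.77 + 1246.32 + 410.13 + 916.76 = 6601.62
Landed cost (B) = invoice 414796.28 + 6601.62 + duty 14658.86 = 436056.76
Difference = |481809.76 − 436056.76| = 45753.00

Supplier B is cheaper by AUD 45753.00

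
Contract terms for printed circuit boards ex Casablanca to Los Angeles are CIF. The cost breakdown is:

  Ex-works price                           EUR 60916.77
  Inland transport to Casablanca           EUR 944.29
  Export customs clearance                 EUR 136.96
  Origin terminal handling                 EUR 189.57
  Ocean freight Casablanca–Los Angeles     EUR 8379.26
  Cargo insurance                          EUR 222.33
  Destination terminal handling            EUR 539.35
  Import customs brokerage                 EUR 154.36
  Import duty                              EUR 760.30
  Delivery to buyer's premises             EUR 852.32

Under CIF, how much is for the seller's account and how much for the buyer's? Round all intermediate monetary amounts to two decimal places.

CIF: the seller pays costs through ocean freight and marine insurance to the destination port.
Seller's account: goods 60916.77 + inland to port 944.29 + export clearance 136.96 + origin terminal 189.57 + freight 8379.26 + insurance 222.33 = 70789.18
Buyer's account: destination terminal 539.35 + brokerage 154.36 + duty 760.30 + delivery 852.32 = 2306.33

Seller: EUR 70789.18; buyer: EUR 2306.33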